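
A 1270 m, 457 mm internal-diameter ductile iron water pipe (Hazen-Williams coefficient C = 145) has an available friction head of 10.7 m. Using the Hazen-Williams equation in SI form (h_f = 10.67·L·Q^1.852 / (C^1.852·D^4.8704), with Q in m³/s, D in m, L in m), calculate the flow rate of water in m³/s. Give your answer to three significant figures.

Q ≈ 0.391 m³/s

Rearranging: Q = [h_f·C^1.852·D^4.8704 / (10.67·L)]^(1/1.852)
Q = [10.7·145^1.852·0.457^4.8704 / (10.67·1270)]^0.540 = 0.3906 m³/s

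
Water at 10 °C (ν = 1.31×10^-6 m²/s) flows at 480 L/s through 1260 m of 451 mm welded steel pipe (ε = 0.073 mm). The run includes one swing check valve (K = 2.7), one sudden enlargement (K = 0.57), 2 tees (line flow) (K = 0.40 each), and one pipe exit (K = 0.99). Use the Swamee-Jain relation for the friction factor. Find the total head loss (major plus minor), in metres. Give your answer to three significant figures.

V = 4Q/(πD²) = 3.005 m/s; V²/2g = 0.4601 m
Re = 1.03×10^6, ε/D = 1.62×10^-4 → f = 0.01430 (Swamee-Jain)
Major: h_f = f(L/D)·V²/2g = 0.01430·2794·0.4601 = 18.39 m
Minor: ΣK = 5.06; h_m = ΣK·V²/2g = 2.328 m
Total H_L = 18.39 + 2.328 = 20.71 m

H_L ≈ 20.7 m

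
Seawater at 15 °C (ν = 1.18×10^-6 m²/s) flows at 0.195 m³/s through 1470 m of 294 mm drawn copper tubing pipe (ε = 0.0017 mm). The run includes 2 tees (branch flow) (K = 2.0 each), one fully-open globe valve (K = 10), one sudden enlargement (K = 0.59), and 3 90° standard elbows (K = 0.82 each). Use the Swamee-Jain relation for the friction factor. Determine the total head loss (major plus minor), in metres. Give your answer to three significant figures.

V = 4Q/(πD²) = 2.872 m/s; V²/2g = 0.4205 m
Re = 7.16×10^5, ε/D = 5.78×10^-6 → f = 0.01241 (Swamee-Jain)
Major: h_f = f(L/D)·V²/2g = 0.01241·5000·0.4205 = 26.09 m
Minor: ΣK = 17.1; h_m = ΣK·V²/2g = 7.170 m
Total H_L = 26.09 + 7.170 = 33.26 m

H_L ≈ 33.3 m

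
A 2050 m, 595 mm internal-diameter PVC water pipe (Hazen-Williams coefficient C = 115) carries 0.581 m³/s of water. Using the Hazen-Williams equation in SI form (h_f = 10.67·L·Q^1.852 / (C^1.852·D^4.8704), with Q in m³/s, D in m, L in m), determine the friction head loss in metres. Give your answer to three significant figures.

h_f ≈ 15.3 m

h_f = 10.67·2050·0.581^1.852 / (115^1.852·0.595^4.8704) = 15.31 m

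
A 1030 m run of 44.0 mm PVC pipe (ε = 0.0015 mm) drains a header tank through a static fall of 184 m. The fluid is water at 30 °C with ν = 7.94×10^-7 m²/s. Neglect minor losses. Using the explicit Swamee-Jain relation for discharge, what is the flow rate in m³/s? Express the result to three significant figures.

Swamee-Jain (Type II): Q = -0.965·√(gD⁵h_f/L)·ln[ε/(3.7D) + √(3.17ν²L/(gD³h_f))]
√(gD⁵h_f/L) = √(9.81·0.0440⁵·184/1030) = 5.376×10^-4
ε/(3.7D) = 9.21×10^-6; √(3.17ν²L/(gD³h_f)) = 1.16×10^-4
Q = -0.965·5.376×10^-4·ln(1.249×10^-4) = 0.004663 m³/s
Check: V = 3.07 m/s, Re = 1.70×10^5, f = 0.01632, h_f = 183 m ≈ 184 m ✓

Q ≈ 0.00466 m³/s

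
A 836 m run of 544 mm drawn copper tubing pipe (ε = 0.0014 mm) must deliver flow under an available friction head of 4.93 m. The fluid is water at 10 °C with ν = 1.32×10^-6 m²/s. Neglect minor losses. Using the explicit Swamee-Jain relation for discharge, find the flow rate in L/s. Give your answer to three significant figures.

Swamee-Jain (Type II): Q = -0.965·√(gD⁵h_f/L)·ln[ε/(3.7D) + √(3.17ν²L/(gD³h_f))]
√(gD⁵h_f/L) = √(9.81·0.544⁵·4.93/836) = 0.05250
ε/(3.7D) = 6.96×10^-7; √(3.17ν²L/(gD³h_f)) = 2.44×10^-5
Q = -0.965·0.05250·ln(2.505×10^-5) = 0.5367 m³/s
Check: V = 2.31 m/s, Re = 9.52×10^5, f = 0.01177, h_f = 4.92 m ≈ 4.93 m ✓

Q ≈ 537 L/s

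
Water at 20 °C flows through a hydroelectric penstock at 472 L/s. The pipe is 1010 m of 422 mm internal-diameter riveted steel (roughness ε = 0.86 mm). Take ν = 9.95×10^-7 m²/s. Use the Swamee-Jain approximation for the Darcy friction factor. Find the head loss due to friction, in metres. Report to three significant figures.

h_f ≈ 33.0 m

V = 4Q/(πD²) = 4·0.472/(π·0.422²) = 3.375 m/s
Re = VD/ν = 3.375·0.422/9.95×10^-7 = 1.43×10^6 → turbulent
ε/D = 0.86/422 = 0.00204
Swamee-Jain: f = 0.02372
h_f = f(L/D)V²/(2g) = 0.02372·(1010/0.422)·3.375²/(2·9.81) = 32.96 m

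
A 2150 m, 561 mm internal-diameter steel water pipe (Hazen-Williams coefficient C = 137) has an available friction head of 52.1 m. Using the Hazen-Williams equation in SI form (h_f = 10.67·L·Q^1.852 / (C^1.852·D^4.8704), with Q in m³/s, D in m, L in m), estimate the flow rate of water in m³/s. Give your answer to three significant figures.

Rearranging: Q = [h_f·C^1.852·D^4.8704 / (10.67·L)]^(1/1.852)
Q = [52.1·137^1.852·0.561^4.8704 / (10.67·2150)]^0.540 = 1.119 m³/s

Q ≈ 1.12 m³/s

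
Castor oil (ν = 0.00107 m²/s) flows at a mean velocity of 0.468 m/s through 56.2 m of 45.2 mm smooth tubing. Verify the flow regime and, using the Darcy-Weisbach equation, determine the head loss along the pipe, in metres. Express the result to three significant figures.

Re = VD/ν = 0.468·0.04520/0.00107 = 19.8 → laminar (Re < 2300)
f = 64/Re = 3.237
h_f = f(L/D)V²/(2g) = 3.237·(56.2/0.04520)·0.468²/(2·9.81) = 44.93 m

h_f ≈ 44.9 m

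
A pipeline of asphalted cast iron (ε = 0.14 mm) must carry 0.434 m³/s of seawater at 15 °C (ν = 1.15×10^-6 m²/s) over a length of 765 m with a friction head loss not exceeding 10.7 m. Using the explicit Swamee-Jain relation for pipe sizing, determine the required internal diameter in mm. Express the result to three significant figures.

Swamee-Jain (Type III): D = 0.66·[ε^1.25·(LQ²/(gh_f))^4.75 + ν·Q^9.4·(L/(gh_f))^5.2]^0.04
LQ²/(gh_f) = 1.373; L/(gh_f) = 7.288
Term 1 = ε^1.25·(…)^4.75 = 6.86×10^-5; Term 2 = ν·Q^9.4·(…)^5.2 = 1.38×10^-5
D = 0.66·(6.86×10^-5 + 1.38×10^-5)^0.04 = 0.4531 m = 453 mm
Check: V = 2.69 m/s, Re = 1.06×10^6, f = 0.01580, h_f = 9.85 m ≈ 10.7 m ✓

D ≈ 453 mm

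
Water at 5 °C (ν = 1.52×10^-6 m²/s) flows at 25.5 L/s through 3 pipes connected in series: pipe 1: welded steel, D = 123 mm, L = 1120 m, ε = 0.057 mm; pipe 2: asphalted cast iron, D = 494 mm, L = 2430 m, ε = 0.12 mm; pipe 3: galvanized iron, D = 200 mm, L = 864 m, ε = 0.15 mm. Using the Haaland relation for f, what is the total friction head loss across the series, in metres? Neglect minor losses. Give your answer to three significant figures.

H ≈ 43.1 m

Pipe 1: V = 2.146 m/s, Re = 1.74×10^5, ε/D = 4.63×10^-4, f = 0.01869, h_1 = f(L/D)V²/2g = 39.95 m
Pipe 2: V = 0.1330 m/s, Re = 4.32×10^4, ε/D = 2.43×10^-4, f = 0.02208, h_2 = f(L/D)V²/2g = 0.09797 m
Pipe 3: V = 0.8117 m/s, Re = 1.07×10^5, ε/D = 7.50×10^-4, f = 0.02092, h_3 = f(L/D)V²/2g = 3.035 m
Series → Q common, losses add: H = Σh = 43.08 m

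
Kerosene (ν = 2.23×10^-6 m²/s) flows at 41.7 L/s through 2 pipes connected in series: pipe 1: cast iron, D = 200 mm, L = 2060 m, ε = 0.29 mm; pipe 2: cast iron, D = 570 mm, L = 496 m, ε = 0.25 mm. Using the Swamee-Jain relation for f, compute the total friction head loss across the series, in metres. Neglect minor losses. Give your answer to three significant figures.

Pipe 1: V = 1.327 m/s, Re = 1.19×10^5, ε/D = 0.00145, f = 0.02350, h_1 = f(L/D)V²/2g = 21.73 m
Pipe 2: V = 0.1634 m/s, Re = 4.18×10^4, ε/D = 4.39×10^-4, f = 0.02314, h_2 = f(L/D)V²/2g = 0.02741 m
Series → Q common, losses add: H = Σh = 21.76 m

H ≈ 21.8 m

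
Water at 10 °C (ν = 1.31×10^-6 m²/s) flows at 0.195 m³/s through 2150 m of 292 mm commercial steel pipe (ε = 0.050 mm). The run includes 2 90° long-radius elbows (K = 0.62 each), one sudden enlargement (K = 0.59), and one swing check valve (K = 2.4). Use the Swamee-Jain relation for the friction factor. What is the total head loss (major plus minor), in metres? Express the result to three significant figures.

H_L ≈ 49.2 m

V = 4Q/(πD²) = 2.912 m/s; V²/2g = 0.4322 m
Re = 6.49×10^5, ε/D = 1.71×10^-4 → f = 0.01489 (Swamee-Jain)
Major: h_f = f(L/D)·V²/2g = 0.01489·7363·0.4322 = 47.40 m
Minor: ΣK = 4.23; h_m = ΣK·V²/2g = 1.828 m
Total H_L = 47.40 + 1.828 = 49.22 m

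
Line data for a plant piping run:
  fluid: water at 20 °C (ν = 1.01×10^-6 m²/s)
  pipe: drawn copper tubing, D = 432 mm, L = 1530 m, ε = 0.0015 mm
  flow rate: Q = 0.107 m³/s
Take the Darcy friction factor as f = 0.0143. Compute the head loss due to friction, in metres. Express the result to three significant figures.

V = 4Q/(πD²) = 4·0.107/(π·0.432²) = 0.7300 m/s
h_f = f(L/D)V²/(2g) = 0.01430·(1530/0.432)·0.7300²/(2·9.81) = 1.376 m

h_f ≈ 1.38 m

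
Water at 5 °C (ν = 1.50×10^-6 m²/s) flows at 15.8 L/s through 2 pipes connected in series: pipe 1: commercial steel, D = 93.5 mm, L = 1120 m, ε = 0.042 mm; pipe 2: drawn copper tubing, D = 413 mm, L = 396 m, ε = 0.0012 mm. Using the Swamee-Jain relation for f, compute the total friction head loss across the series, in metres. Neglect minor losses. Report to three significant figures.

Pipe 1: V = 2.301 m/s, Re = 1.43×10^5, ε/D = 4.49×10^-4, f = 0.01932, h_1 = f(L/D)V²/2g = 62.45 m
Pipe 2: V = 0.1179 m/s, Re = 3.25×10^4, ε/D = 2.91×10^-6, f = 0.02295, h_2 = f(L/D)V²/2g = 0.01560 m
Series → Q common, losses add: H = Σh = 62.46 m

H ≈ 62.5 m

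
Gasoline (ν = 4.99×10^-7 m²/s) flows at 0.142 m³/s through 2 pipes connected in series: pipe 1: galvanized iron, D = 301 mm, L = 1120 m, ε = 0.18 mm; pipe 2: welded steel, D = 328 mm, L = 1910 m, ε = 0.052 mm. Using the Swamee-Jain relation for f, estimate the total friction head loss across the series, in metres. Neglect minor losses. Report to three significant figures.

Pipe 1: V = 1.996 m/s, Re = 1.20×10^6, ε/D = 5.98×10^-4, f = 0.01785, h_1 = f(L/D)V²/2g = 13.48 m
Pipe 2: V = 1.681 m/s, Re = 1.10×10^6, ε/D = 1.59×10^-4, f = 0.01420, h_2 = f(L/D)V²/2g = 11.90 m
Series → Q common, losses add: H = Σh = 25.39 m

H ≈ 25.4 m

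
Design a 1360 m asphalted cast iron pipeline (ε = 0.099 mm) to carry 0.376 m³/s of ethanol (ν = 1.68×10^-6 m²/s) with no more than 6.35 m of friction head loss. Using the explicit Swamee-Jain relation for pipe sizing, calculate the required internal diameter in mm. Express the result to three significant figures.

D ≈ 527 mm

Swamee-Jain (Type III): D = 0.66·[ε^1.25·(LQ²/(gh_f))^4.75 + ν·Q^9.4·(L/(gh_f))^5.2]^0.04
LQ²/(gh_f) = 3.087; L/(gh_f) = 21.83
Term 1 = ε^1.25·(…)^4.75 = 0.00209; Term 2 = ν·Q^9.4·(…)^5.2 = 0.00157
D = 0.66·(0.00209 + 0.00157)^0.04 = 0.5273 m = 527 mm
Check: V = 1.72 m/s, Re = 5.40×10^5, f = 0.01529, h_f = 5.96 m ≈ 6.35 m ✓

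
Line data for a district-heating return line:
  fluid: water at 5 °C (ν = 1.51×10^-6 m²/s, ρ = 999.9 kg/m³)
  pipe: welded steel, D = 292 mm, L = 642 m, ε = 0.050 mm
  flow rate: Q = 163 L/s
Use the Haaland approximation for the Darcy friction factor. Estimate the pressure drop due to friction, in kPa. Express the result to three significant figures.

Δp ≈ 98.3 kPa

V = 4Q/(πD²) = 4·0.163/(π·0.292²) = 2.434 m/s
Re = VD/ν = 2.434·0.292/1.51×10^-6 = 4.71×10^5 → turbulent
ε/D = 0.050/292 = 1.71×10^-4
Haaland: f = 0.01510
h_f = f(L/D)V²/(2g) = 0.01510·(642/0.292)·2.434²/(2·9.81) = 10.02 m
Δp = ρg·h_f = 999.9·9.81·10.02 = 98.32 kPa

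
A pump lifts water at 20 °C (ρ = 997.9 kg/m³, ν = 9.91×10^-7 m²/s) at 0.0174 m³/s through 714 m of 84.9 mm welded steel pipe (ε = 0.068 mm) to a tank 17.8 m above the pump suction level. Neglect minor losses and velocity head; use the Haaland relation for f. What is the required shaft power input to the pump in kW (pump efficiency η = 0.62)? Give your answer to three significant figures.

P_shaft ≈ 26.9 kW

V = 4Q/(πD²) = 3.074 m/s; Re = 2.63×10^5; ε/D = 8.01×10^-4; f = 0.01976
h_f = f(L/D)V²/2g = 80.03 m
Total head H = z + h_f = 17.8 + 80.03 = 97.83 m
P_hyd = ρgQH = 997.9·9.81·0.0174·97.83 = 16.66 kW
P_shaft = P_hyd/η = 16.66/0.62 = 26.88 kW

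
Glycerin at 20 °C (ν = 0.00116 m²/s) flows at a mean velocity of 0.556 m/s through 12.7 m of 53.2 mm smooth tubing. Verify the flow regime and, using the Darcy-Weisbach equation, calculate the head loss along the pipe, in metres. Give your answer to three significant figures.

h_f ≈ 9.44 m

Re = VD/ν = 0.556·0.05320/0.00116 = 25.5 → laminar (Re < 2300)
f = 64/Re = 2.510
h_f = f(L/D)V²/(2g) = 2.510·(12.7/0.05320)·0.556²/(2·9.81) = 9.440 m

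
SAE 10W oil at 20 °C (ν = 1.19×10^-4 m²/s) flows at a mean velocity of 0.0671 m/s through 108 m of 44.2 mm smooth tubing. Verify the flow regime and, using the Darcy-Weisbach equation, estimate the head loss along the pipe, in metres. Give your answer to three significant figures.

h_f ≈ 1.44 m

Re = VD/ν = 0.0671·0.04420/1.19×10^-4 = 24.9 → laminar (Re < 2300)
f = 64/Re = 2.568
h_f = f(L/D)V²/(2g) = 2.568·(108/0.04420)·0.0671²/(2·9.81) = 1.440 m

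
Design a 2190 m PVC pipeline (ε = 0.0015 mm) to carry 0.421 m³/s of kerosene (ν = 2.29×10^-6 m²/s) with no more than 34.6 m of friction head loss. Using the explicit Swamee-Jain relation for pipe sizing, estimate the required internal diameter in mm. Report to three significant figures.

D ≈ 418 mm

Swamee-Jain (Type III): D = 0.66·[ε^1.25·(LQ²/(gh_f))^4.75 + ν·Q^9.4·(L/(gh_f))^5.2]^0.04
LQ²/(gh_f) = 1.144; L/(gh_f) = 6.452
Term 1 = ε^1.25·(…)^4.75 = 9.93×10^-8; Term 2 = ν·Q^9.4·(…)^5.2 = 1.09×10^-5
D = 0.66·(9.93×10^-8 + 1.09×10^-5)^0.04 = 0.4181 m = 418 mm
Check: V = 3.07 m/s, Re = 5.60×10^5, f = 0.01289, h_f = 32.4 m ≈ 34.6 m ✓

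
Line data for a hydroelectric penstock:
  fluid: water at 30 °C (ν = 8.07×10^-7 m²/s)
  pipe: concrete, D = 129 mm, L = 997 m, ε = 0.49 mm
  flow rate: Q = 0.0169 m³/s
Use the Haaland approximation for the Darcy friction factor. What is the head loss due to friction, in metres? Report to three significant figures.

V = 4Q/(πD²) = 4·0.0169/(π·0.129²) = 1.293 m/s
Re = VD/ν = 1.293·0.129/8.07×10^-7 = 2.07×10^5 → turbulent
ε/D = 0.49/129 = 0.00380
Haaland: f = 0.02854
h_f = f(L/D)V²/(2g) = 0.02854·(997/0.129)·1.293²/(2·9.81) = 18.80 m

h_f ≈ 18.8 m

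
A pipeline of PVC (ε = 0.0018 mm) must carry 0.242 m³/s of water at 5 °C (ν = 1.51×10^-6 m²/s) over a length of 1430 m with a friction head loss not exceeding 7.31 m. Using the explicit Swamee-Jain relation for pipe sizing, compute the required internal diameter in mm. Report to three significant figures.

D ≈ 422 mm

Swamee-Jain (Type III): D = 0.66·[ε^1.25·(LQ²/(gh_f))^4.75 + ν·Q^9.4·(L/(gh_f))^5.2]^0.04
LQ²/(gh_f) = 1.168; L/(gh_f) = 19.94
Term 1 = ε^1.25·(…)^4.75 = 1.38×10^-7; Term 2 = ν·Q^9.4·(…)^5.2 = 1.40×10^-5
D = 0.66·(1.38×10^-7 + 1.40×10^-5)^0.04 = 0.4222 m = 422 mm
Check: V = 1.73 m/s, Re = 4.83×10^5, f = 0.01324, h_f = 6.83 m ≈ 7.31 m ✓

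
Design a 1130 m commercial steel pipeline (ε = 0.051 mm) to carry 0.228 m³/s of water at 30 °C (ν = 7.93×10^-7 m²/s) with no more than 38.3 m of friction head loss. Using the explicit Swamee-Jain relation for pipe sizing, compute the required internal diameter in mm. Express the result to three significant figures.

D ≈ 286 mm

Swamee-Jain (Type III): D = 0.66·[ε^1.25·(LQ²/(gh_f))^4.75 + ν·Q^9.4·(L/(gh_f))^5.2]^0.04
LQ²/(gh_f) = 0.1563; L/(gh_f) = 3.008
Term 1 = ε^1.25·(…)^4.75 = 6.40×10^-10; Term 2 = ν·Q^9.4·(…)^5.2 = 2.24×10^-10
D = 0.66·(6.40×10^-10 + 2.24×10^-10)^0.04 = 0.2864 m = 286 mm
Check: V = 3.54 m/s, Re = 1.28×10^6, f = 0.01433, h_f = 36.1 m ≈ 38.3 m ✓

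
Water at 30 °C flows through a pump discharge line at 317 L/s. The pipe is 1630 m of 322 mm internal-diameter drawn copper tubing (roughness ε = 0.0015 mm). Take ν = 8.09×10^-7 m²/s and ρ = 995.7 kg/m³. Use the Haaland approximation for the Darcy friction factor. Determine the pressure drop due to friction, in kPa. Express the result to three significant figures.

V = 4Q/(πD²) = 4·0.317/(π·0.322²) = 3.893 m/s
Re = VD/ν = 3.893·0.322/8.09×10^-7 = 1.55×10^6 → turbulent
ε/D = 0.0015/322 = 4.66×10^-6
Haaland: f = 0.01089
h_f = f(L/D)V²/(2g) = 0.01089·(1630/0.322)·3.893²/(2·9.81) = 42.56 m
Δp = ρg·h_f = 995.7·9.81·42.56 = 415.7 kPa

Δp ≈ 416 kPa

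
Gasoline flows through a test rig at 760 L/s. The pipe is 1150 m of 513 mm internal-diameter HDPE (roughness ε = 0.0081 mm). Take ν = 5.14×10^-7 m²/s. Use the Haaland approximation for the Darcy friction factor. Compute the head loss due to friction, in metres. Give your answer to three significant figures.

h_f ≈ 15.6 m

V = 4Q/(πD²) = 4·0.760/(π·0.513²) = 3.677 m/s
Re = VD/ν = 3.677·0.513/5.14×10^-7 = 3.67×10^6 → turbulent
ε/D = 0.0081/513 = 1.58×10^-5
Haaland: f = 0.01011
h_f = f(L/D)V²/(2g) = 0.01011·(1150/0.513)·3.677²/(2·9.81) = 15.61 m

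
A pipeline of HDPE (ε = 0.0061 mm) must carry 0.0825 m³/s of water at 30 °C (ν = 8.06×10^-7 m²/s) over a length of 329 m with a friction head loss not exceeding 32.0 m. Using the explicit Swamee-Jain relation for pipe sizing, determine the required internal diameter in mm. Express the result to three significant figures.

D ≈ 150 mm

Swamee-Jain (Type III): D = 0.66·[ε^1.25·(LQ²/(gh_f))^4.75 + ν·Q^9.4·(L/(gh_f))^5.2]^0.04
LQ²/(gh_f) = 0.007133; L/(gh_f) = 1.048
Term 1 = ε^1.25·(…)^4.75 = 1.93×10^-17; Term 2 = ν·Q^9.4·(…)^5.2 = 6.71×10^-17
D = 0.66·(1.93×10^-17 + 6.71×10^-17)^0.04 = 0.1503 m = 150 mm
Check: V = 4.65 m/s, Re = 8.67×10^5, f = 0.01273, h_f = 30.7 m ≈ 32.0 m ✓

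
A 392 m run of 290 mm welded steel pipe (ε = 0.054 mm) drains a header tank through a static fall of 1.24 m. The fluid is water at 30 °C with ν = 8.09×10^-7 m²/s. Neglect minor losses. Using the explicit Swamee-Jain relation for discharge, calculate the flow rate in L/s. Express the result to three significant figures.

Swamee-Jain (Type II): Q = -0.965·√(gD⁵h_f/L)·ln[ε/(3.7D) + √(3.17ν²L/(gD³h_f))]
√(gD⁵h_f/L) = √(9.81·0.290⁵·1.24/392) = 0.007978
ε/(3.7D) = 5.03×10^-5; √(3.17ν²L/(gD³h_f)) = 5.24×10^-5
Q = -0.965·0.007978·ln(1.027×10^-4) = 0.07070 m³/s
Check: V = 1.07 m/s, Re = 3.84×10^5, f = 0.01577, h_f = 1.25 m ≈ 1.24 m ✓

Q ≈ 70.7 L/s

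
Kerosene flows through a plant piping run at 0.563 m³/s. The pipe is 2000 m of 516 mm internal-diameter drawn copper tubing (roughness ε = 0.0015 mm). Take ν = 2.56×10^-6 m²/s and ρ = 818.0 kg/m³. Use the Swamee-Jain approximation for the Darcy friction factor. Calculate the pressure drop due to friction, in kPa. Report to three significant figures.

Δp ≈ 149 kPa

V = 4Q/(πD²) = 4·0.563/(π·0.516²) = 2.692 m/s
Re = VD/ν = 2.692·0.516/2.56×10^-6 = 5.43×10^5 → turbulent
ε/D = 0.0015/516 = 2.91×10^-6
Swamee-Jain: f = 0.01295
h_f = f(L/D)V²/(2g) = 0.01295·(2000/0.516)·2.692²/(2·9.81) = 18.54 m
Δp = ρg·h_f = 818.0·9.81·18.54 = 148.8 kPa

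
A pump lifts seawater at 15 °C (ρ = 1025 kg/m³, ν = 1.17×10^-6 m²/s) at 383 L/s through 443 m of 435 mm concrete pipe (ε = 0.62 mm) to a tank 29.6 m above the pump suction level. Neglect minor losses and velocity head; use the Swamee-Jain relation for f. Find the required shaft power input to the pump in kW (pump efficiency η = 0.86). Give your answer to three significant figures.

V = 4Q/(πD²) = 2.577 m/s; Re = 9.58×10^5; ε/D = 0.00143; f = 0.02178
h_f = f(L/D)V²/2g = 7.507 m
Total head H = z + h_f = 29.6 + 7.507 = 37.11 m
P_hyd = ρgQH = 1025·9.81·0.383·37.11 = 142.9 kW
P_shaft = P_hyd/η = 142.9/0.86 = 166.2 kW

P_shaft ≈ 166 kW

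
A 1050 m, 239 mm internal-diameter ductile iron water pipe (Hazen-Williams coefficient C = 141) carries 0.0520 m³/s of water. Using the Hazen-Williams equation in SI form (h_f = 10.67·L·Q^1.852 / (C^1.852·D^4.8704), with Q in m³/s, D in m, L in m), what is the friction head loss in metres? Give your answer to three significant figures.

h_f = 10.67·1050·0.0520^1.852 / (141^1.852·0.239^4.8704) = 5.230 m

h_f ≈ 5.23 m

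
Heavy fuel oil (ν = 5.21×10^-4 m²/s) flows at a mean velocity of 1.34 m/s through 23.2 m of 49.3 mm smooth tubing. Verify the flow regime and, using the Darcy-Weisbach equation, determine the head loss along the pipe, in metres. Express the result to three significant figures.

Re = VD/ν = 1.34·0.04930/5.21×10^-4 = 127 → laminar (Re < 2300)
f = 64/Re = 0.5047
h_f = f(L/D)V²/(2g) = 0.5047·(23.2/0.04930)·1.34²/(2·9.81) = 21.74 m

h_f ≈ 21.7 m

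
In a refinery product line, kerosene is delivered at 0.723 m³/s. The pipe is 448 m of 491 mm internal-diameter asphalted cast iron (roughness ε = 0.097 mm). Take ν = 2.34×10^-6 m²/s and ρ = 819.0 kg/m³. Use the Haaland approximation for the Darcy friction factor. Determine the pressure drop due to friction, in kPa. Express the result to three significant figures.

Δp ≈ 80.4 kPa

V = 4Q/(πD²) = 4·0.723/(π·0.491²) = 3.818 m/s
Re = VD/ν = 3.818·0.491/2.34×10^-6 = 8.01×10^5 → turbulent
ε/D = 0.097/491 = 1.98×10^-4
Haaland: f = 0.01476
h_f = f(L/D)V²/(2g) = 0.01476·(448/0.491)·3.818²/(2·9.81) = 10.01 m
Δp = ρg·h_f = 819.0·9.81·10.01 = 80.39 kPa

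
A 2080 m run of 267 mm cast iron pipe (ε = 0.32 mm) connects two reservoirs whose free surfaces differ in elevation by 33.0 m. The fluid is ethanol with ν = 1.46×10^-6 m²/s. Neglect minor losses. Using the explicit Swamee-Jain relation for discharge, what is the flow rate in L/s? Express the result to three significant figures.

Swamee-Jain (Type II): Q = -0.965·√(gD⁵h_f/L)·ln[ε/(3.7D) + √(3.17ν²L/(gD³h_f))]
√(gD⁵h_f/L) = √(9.81·0.267⁵·33.0/2080) = 0.01453
ε/(3.7D) = 3.24×10^-4; √(3.17ν²L/(gD³h_f)) = 4.78×10^-5
Q = -0.965·0.01453·ln(3.717×10^-4) = 0.1108 m³/s
Check: V = 1.98 m/s, Re = 3.62×10^5, f = 0.02139, h_f = 33.2 m ≈ 33.0 m ✓

Q ≈ 111 L/s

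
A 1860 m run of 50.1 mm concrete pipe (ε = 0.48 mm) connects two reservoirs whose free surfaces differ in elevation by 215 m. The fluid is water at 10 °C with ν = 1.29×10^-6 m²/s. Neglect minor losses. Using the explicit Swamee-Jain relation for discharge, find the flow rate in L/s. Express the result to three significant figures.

Swamee-Jain (Type II): Q = -0.965·√(gD⁵h_f/L)·ln[ε/(3.7D) + √(3.17ν²L/(gD³h_f))]
√(gD⁵h_f/L) = √(9.81·0.0501⁵·215/1860) = 5.983×10^-4
ε/(3.7D) = 0.00259; √(3.17ν²L/(gD³h_f)) = 1.92×10^-4
Q = -0.965·5.983×10^-4·ln(0.002782) = 0.003397 m³/s
Check: V = 1.72 m/s, Re = 6.69×10^4, f = 0.03859, h_f = 217 m ≈ 215 m ✓

Q ≈ 3.40 L/s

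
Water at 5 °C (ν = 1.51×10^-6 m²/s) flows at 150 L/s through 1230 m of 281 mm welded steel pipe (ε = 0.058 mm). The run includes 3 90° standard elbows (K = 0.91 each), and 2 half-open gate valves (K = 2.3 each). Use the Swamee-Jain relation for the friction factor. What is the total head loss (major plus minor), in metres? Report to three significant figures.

H_L ≈ 22.7 m

V = 4Q/(πD²) = 2.419 m/s; V²/2g = 0.2982 m
Re = 4.50×10^5, ε/D = 2.06×10^-4 → f = 0.01571 (Swamee-Jain)
Major: h_f = f(L/D)·V²/2g = 0.01571·4377·0.2982 = 20.51 m
Minor: ΣK = 7.33; h_m = ΣK·V²/2g = 2.186 m
Total H_L = 20.51 + 2.186 = 22.70 m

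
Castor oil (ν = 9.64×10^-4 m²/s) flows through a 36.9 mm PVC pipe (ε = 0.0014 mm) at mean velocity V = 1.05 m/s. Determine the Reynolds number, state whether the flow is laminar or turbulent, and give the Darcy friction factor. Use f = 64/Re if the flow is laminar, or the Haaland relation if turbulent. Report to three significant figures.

Re ≈ 40.2; laminar; f = 64/Re ≈ 1.59

Re = VD/ν = 1.050·0.0369/9.64×10^-4 = 40.2
Re < 2300 → laminar → f = 64/Re = 1.592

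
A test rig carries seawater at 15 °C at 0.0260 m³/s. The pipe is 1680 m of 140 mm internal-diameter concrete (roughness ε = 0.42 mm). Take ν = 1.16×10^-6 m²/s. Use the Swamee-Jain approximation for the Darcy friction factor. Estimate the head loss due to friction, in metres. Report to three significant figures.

h_f ≈ 47.1 m

V = 4Q/(πD²) = 4·0.0260/(π·0.140²) = 1.689 m/s
Re = VD/ν = 1.689·0.140/1.16×10^-6 = 2.04×10^5 → turbulent
ε/D = 0.42/140 = 0.00300
Swamee-Jain: f = 0.02700
h_f = f(L/D)V²/(2g) = 0.02700·(1680/0.140)·1.689²/(2·9.81) = 47.12 m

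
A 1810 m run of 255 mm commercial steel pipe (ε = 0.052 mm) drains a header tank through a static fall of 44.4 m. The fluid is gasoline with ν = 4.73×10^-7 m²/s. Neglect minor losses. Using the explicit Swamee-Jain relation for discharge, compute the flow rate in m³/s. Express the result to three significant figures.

Q ≈ 0.149 m³/s

Swamee-Jain (Type II): Q = -0.965·√(gD⁵h_f/L)·ln[ε/(3.7D) + √(3.17ν²L/(gD³h_f))]
√(gD⁵h_f/L) = √(9.81·0.255⁵·44.4/1810) = 0.01611
ε/(3.7D) = 5.51×10^-5; √(3.17ν²L/(gD³h_f)) = 1.33×10^-5
Q = -0.965·0.01611·ln(6.845×10^-5) = 0.1491 m³/s
Check: V = 2.92 m/s, Re = 1.57×10^6, f = 0.01450, h_f = 44.7 m ≈ 44.4 m ✓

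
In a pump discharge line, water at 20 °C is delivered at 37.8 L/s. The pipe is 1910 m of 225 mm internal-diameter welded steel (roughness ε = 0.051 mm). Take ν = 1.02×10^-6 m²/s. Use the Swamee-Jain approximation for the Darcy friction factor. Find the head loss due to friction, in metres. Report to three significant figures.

h_f ≈ 6.73 m

V = 4Q/(πD²) = 4·0.0378/(π·0.225²) = 0.9507 m/s
Re = VD/ν = 0.9507·0.225/1.02×10^-6 = 2.10×10^5 → turbulent
ε/D = 0.051/225 = 2.27×10^-4
Swamee-Jain: f = 0.01721
h_f = f(L/D)V²/(2g) = 0.01721·(1910/0.225)·0.9507²/(2·9.81) = 6.731 m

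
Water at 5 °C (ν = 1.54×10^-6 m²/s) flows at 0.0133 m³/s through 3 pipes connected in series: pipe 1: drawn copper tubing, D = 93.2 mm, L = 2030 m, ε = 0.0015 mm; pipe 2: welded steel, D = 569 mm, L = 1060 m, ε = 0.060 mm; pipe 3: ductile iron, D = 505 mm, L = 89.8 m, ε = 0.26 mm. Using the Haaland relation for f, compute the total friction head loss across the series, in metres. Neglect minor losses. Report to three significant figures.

H ≈ 73.0 m

Pipe 1: V = 1.950 m/s, Re = 1.18×10^5, ε/D = 1.61×10^-5, f = 0.01729, h_1 = f(L/D)V²/2g = 72.96 m
Pipe 2: V = 0.05230 m/s, Re = 1.93×10^4, ε/D = 1.05×10^-4, f = 0.02614, h_2 = f(L/D)V²/2g = 0.006789 m
Pipe 3: V = 0.06640 m/s, Re = 2.18×10^4, ε/D = 5.15×10^-4, f = 0.02619, h_3 = f(L/D)V²/2g = 0.001047 m
Series → Q common, losses add: H = Σh = 72.97 m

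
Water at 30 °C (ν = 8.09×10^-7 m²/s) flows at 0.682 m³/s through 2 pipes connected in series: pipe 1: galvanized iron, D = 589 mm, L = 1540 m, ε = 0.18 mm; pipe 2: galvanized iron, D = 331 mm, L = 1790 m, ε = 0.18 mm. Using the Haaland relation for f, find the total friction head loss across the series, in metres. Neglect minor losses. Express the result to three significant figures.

Pipe 1: V = 2.503 m/s, Re = 1.82×10^6, ε/D = 3.06×10^-4, f = 0.01538, h_1 = f(L/D)V²/2g = 12.84 m
Pipe 2: V = 7.926 m/s, Re = 3.24×10^6, ε/D = 5.44×10^-4, f = 0.01718, h_2 = f(L/D)V²/2g = 297.5 m
Series → Q common, losses add: H = Σh = 310.4 m

H ≈ 310 m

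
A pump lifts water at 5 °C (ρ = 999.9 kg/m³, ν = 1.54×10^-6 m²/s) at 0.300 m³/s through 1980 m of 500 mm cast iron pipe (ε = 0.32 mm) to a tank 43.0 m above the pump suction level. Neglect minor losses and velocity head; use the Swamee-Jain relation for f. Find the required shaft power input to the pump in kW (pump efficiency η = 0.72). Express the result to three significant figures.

V = 4Q/(πD²) = 1.528 m/s; Re = 4.96×10^5; ε/D = 6.40×10^-4; f = 0.01860
h_f = f(L/D)V²/2g = 8.766 m
Total head H = z + h_f = 43.0 + 8.766 = 51.77 m
P_hyd = ρgQH = 999.9·9.81·0.300·51.77 = 152.3 kW
P_shaft = P_hyd/η = 152.3/0.72 = 211.6 kW

P_shaft ≈ 212 kW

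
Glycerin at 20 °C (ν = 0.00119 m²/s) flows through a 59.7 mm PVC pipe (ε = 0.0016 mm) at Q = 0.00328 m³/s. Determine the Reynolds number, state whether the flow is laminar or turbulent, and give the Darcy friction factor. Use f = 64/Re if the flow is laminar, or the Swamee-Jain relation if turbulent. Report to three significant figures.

V = 4Q/(πD²) = 1.172 m/s
Re = VD/ν = 1.172·0.0597/0.00119 = 58.8
Re < 2300 → laminar → f = 64/Re = 1.089

Re ≈ 58.8; laminar; f = 64/Re ≈ 1.09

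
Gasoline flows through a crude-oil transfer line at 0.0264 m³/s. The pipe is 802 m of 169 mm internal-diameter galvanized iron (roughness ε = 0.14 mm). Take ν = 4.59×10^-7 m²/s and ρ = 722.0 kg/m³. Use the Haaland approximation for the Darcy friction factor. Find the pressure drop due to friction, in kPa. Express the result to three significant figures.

V = 4Q/(πD²) = 4·0.0264/(π·0.169²) = 1.177 m/s
Re = VD/ν = 1.177·0.169/4.59×10^-7 = 4.33×10^5 → turbulent
ε/D = 0.14/169 = 8.28×10^-4
Haaland: f = 0.01949
h_f = f(L/D)V²/(2g) = 0.01949·(802/0.169)·1.177²/(2·9.81) = 6.528 m
Δp = ρg·h_f = 722.0·9.81·6.528 = 46.24 kPa

Δp ≈ 46.2 kPa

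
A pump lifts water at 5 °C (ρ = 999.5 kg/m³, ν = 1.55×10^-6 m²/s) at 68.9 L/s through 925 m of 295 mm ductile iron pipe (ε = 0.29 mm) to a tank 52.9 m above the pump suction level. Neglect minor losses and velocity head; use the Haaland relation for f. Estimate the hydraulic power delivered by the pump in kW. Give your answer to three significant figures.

P_hyd ≈ 38.0 kW

V = 4Q/(πD²) = 1.008 m/s; Re = 1.92×10^5; ε/D = 9.83×10^-4; f = 0.02089
h_f = f(L/D)V²/2g = 3.393 m
Total head H = z + h_f = 52.9 + 3.393 = 56.29 m
P_hyd = ρgQH = 999.5·9.81·0.0689·56.29 = 38.03 kW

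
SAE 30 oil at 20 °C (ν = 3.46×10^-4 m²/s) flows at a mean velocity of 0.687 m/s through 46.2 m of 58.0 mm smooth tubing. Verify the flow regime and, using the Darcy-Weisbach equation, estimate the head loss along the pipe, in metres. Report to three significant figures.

h_f ≈ 10.6 m

Re = VD/ν = 0.687·0.05800/3.46×10^-4 = 115 → laminar (Re < 2300)
f = 64/Re = 0.5557
h_f = f(L/D)V²/(2g) = 0.5557·(46.2/0.05800)·0.687²/(2·9.81) = 10.65 m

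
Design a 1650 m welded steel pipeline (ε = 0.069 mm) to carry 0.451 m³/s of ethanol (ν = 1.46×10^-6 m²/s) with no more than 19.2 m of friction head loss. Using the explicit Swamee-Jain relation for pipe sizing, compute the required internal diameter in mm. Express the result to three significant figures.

D ≈ 466 mm

Swamee-Jain (Type III): D = 0.66·[ε^1.25·(LQ²/(gh_f))^4.75 + ν·Q^9.4·(L/(gh_f))^5.2]^0.04
LQ²/(gh_f) = 1.782; L/(gh_f) = 8.760
Term 1 = ε^1.25·(…)^4.75 = 9.78×10^-5; Term 2 = ν·Q^9.4·(…)^5.2 = 6.53×10^-5
D = 0.66·(9.78×10^-5 + 6.53×10^-5)^0.04 = 0.4656 m = 466 mm
Check: V = 2.65 m/s, Re = 8.45×10^5, f = 0.01433, h_f = 18.2 m ≈ 19.2 m ✓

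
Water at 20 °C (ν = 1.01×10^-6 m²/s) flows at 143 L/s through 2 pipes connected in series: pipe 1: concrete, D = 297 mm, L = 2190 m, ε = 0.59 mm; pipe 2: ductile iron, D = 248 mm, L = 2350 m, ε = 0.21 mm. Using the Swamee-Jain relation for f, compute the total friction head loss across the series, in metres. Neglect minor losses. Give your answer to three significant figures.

H ≈ 120 m

Pipe 1: V = 2.064 m/s, Re = 6.07×10^5, ε/D = 0.00199, f = 0.02378, h_1 = f(L/D)V²/2g = 38.08 m
Pipe 2: V = 2.960 m/s, Re = 7.27×10^5, ε/D = 8.47×10^-4, f = 0.01944, h_2 = f(L/D)V²/2g = 82.28 m
Series → Q common, losses add: H = Σh = 120.4 m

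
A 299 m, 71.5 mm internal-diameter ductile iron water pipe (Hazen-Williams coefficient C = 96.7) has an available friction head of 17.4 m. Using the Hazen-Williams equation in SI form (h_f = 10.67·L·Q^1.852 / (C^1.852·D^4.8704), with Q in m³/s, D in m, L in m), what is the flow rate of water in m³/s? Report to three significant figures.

Q ≈ 0.00563 m³/s

Rearranging: Q = [h_f·C^1.852·D^4.8704 / (10.67·L)]^(1/1.852)
Q = [17.4·96.7^1.852·0.0715^4.8704 / (10.67·299)]^0.540 = 0.005629 m³/s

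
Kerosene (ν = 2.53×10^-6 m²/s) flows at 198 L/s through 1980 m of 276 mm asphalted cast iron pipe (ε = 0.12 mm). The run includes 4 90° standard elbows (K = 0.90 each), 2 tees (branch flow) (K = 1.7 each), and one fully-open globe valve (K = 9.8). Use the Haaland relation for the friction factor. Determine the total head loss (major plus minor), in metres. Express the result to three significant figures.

V = 4Q/(πD²) = 3.309 m/s; V²/2g = 0.5582 m
Re = 3.61×10^5, ε/D = 4.35×10^-4 → f = 0.01746 (Haaland)
Major: h_f = f(L/D)·V²/2g = 0.01746·7174·0.5582 = 69.94 m
Minor: ΣK = 16.8; h_m = ΣK·V²/2g = 9.378 m
Total H_L = 69.94 + 9.378 = 79.32 m

H_L ≈ 79.3 m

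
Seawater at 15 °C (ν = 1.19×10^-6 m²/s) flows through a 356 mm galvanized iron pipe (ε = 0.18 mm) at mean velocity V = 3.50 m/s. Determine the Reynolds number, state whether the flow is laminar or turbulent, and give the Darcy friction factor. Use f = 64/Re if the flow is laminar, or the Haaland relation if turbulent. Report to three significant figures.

Re = VD/ν = 3.500·0.356/1.19×10^-6 = 1.05×10^6
Re > 4000 → turbulent; ε/D = 5.06×10^-4
Haaland: f = 0.01719

Re ≈ 1.05×10^6; turbulent; f ≈ 0.0172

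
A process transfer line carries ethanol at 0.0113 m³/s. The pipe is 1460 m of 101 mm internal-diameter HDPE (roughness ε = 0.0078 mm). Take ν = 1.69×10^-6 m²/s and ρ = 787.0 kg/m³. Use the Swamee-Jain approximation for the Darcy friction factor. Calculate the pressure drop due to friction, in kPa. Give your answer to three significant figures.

V = 4Q/(πD²) = 4·0.0113/(π·0.101²) = 1.410 m/s
Re = VD/ν = 1.410·0.101/1.69×10^-6 = 8.43×10^4 → turbulent
ε/D = 0.0078/101 = 7.72×10^-5
Swamee-Jain: f = 0.01894
h_f = f(L/D)V²/(2g) = 0.01894·(1460/0.101)·1.410²/(2·9.81) = 27.75 m
Δp = ρg·h_f = 787.0·9.81·27.75 = 214.3 kPa

Δp ≈ 214 kPa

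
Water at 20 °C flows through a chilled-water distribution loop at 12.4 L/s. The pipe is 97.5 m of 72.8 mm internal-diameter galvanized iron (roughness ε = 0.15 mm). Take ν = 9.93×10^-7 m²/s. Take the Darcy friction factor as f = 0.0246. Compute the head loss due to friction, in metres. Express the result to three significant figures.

h_f ≈ 14.9 m

V = 4Q/(πD²) = 4·0.0124/(π·0.0728²) = 2.979 m/s
h_f = f(L/D)V²/(2g) = 0.02460·(97.5/0.0728)·2.979²/(2·9.81) = 14.90 m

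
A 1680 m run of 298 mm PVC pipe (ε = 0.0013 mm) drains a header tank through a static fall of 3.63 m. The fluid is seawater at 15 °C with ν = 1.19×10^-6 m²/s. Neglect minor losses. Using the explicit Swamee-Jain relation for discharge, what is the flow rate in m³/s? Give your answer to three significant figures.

Q ≈ 0.0634 m³/s

Swamee-Jain (Type II): Q = -0.965·√(gD⁵h_f/L)·ln[ε/(3.7D) + √(3.17ν²L/(gD³h_f))]
√(gD⁵h_f/L) = √(9.81·0.298⁵·3.63/1680) = 0.007058
ε/(3.7D) = 1.18×10^-6; √(3.17ν²L/(gD³h_f)) = 8.95×10^-5
Q = -0.965·0.007058·ln(9.064×10^-5) = 0.06340 m³/s
Check: V = 0.909 m/s, Re = 2.28×10^5, f = 0.01519, h_f = 3.61 m ≈ 3.63 m ✓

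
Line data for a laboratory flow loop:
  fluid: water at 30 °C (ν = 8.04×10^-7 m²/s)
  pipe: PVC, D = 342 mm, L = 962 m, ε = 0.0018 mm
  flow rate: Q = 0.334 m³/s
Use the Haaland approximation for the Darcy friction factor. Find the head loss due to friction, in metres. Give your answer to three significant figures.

V = 4Q/(πD²) = 4·0.334/(π·0.342²) = 3.636 m/s
Re = VD/ν = 3.636·0.342/8.04×10^-7 = 1.55×10^6 → turbulent
ε/D = 0.0018/342 = 5.26×10^-6
Haaland: f = 0.01090
h_f = f(L/D)V²/(2g) = 0.01090·(962/0.342)·3.636²/(2·9.81) = 20.67 m

h_f ≈ 20.7 m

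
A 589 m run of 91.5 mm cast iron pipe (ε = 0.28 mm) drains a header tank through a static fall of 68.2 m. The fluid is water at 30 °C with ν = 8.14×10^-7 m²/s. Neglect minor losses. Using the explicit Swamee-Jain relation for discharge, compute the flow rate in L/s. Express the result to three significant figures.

Swamee-Jain (Type II): Q = -0.965·√(gD⁵h_f/L)·ln[ε/(3.7D) + √(3.17ν²L/(gD³h_f))]
√(gD⁵h_f/L) = √(9.81·0.0915⁵·68.2/589) = 0.002699
ε/(3.7D) = 8.27×10^-4; √(3.17ν²L/(gD³h_f)) = 4.91×10^-5
Q = -0.965·0.002699·ln(8.762×10^-4) = 0.01834 m³/s
Check: V = 2.79 m/s, Re = 3.13×10^5, f = 0.02688, h_f = 68.6 m ≈ 68.2 m ✓

Q ≈ 18.3 L/s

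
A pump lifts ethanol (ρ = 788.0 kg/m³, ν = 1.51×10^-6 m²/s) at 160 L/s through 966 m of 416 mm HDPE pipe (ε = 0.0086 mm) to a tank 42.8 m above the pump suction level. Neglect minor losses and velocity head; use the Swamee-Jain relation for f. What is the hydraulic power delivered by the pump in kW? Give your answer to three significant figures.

P_hyd ≈ 55.9 kW

V = 4Q/(πD²) = 1.177 m/s; Re = 3.24×10^5; ε/D = 2.07×10^-5; f = 0.01442
h_f = f(L/D)V²/2g = 2.365 m
Total head H = z + h_f = 42.8 + 2.365 = 45.16 m
P_hyd = ρgQH = 788.0·9.81·0.160·45.16 = 55.86 kW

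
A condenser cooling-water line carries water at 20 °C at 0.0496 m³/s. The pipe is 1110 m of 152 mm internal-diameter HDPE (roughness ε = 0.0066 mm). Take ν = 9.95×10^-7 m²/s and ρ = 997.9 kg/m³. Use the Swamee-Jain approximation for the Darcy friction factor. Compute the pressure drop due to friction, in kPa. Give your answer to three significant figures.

Δp ≈ 384 kPa

V = 4Q/(πD²) = 4·0.0496/(π·0.152²) = 2.733 m/s
Re = VD/ν = 2.733·0.152/9.95×10^-7 = 4.18×10^5 → turbulent
ε/D = 0.0066/152 = 4.34×10^-5
Swamee-Jain: f = 0.01412
h_f = f(L/D)V²/(2g) = 0.01412·(1110/0.152)·2.733²/(2·9.81) = 39.25 m
Δp = ρg·h_f = 997.9·9.81·39.25 = 384.3 kPa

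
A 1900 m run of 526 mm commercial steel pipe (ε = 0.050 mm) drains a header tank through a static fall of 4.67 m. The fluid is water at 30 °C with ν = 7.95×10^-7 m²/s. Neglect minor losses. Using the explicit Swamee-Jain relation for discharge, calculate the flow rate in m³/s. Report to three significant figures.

Q ≈ 0.298 m³/s

Swamee-Jain (Type II): Q = -0.965·√(gD⁵h_f/L)·ln[ε/(3.7D) + √(3.17ν²L/(gD³h_f))]
√(gD⁵h_f/L) = √(9.81·0.526⁵·4.67/1900) = 0.03116
ε/(3.7D) = 2.57×10^-5; √(3.17ν²L/(gD³h_f)) = 2.39×10^-5
Q = -0.965·0.03116·ln(4.959×10^-5) = 0.2980 m³/s
Check: V = 1.37 m/s, Re = 9.07×10^5, f = 0.01355, h_f = 4.69 m ≈ 4.67 m ✓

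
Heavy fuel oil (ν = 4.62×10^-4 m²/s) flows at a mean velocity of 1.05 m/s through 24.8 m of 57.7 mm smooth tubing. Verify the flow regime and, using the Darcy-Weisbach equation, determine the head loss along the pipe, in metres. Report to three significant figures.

h_f ≈ 11.8 m

Re = VD/ν = 1.05·0.05770/4.62×10^-4 = 131 → laminar (Re < 2300)
f = 64/Re = 0.4880
h_f = f(L/D)V²/(2g) = 0.4880·(24.8/0.05770)·1.05²/(2·9.81) = 11.79 m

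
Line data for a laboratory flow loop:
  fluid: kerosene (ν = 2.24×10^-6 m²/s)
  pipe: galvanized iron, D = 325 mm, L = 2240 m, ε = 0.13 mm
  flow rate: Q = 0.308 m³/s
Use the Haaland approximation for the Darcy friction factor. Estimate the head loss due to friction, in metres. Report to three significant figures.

h_f ≈ 81.6 m

V = 4Q/(πD²) = 4·0.308/(π·0.325²) = 3.713 m/s
Re = VD/ν = 3.713·0.325/2.24×10^-6 = 5.39×10^5 → turbulent
ε/D = 0.13/325 = 4.00×10^-4
Haaland: f = 0.01684
h_f = f(L/D)V²/(2g) = 0.01684·(2240/0.325)·3.713²/(2·9.81) = 81.56 m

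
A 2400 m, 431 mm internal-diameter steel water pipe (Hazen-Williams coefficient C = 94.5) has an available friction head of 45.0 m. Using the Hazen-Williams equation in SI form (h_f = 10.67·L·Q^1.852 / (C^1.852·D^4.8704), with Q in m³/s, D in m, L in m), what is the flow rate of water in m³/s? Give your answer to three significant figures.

Rearranging: Q = [h_f·C^1.852·D^4.8704 / (10.67·L)]^(1/1.852)
Q = [45.0·94.5^1.852·0.431^4.8704 / (10.67·2400)]^0.540 = 0.3361 m³/s

Q ≈ 0.336 m³/s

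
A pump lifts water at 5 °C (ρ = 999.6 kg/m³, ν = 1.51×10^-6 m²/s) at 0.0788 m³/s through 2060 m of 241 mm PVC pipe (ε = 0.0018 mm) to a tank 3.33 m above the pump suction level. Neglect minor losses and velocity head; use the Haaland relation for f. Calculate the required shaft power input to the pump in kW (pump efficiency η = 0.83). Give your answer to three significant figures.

P_shaft ≈ 20.8 kW

V = 4Q/(πD²) = 1.727 m/s; Re = 2.76×10^5; ε/D = 7.47×10^-6; f = 0.01463
h_f = f(L/D)V²/2g = 19.02 m
Total head H = z + h_f = 3.33 + 19.02 = 22.35 m
P_hyd = ρgQH = 999.6·9.81·0.0788·22.35 = 17.27 kW
P_shaft = P_hyd/η = 17.27/0.83 = 20.80 kW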